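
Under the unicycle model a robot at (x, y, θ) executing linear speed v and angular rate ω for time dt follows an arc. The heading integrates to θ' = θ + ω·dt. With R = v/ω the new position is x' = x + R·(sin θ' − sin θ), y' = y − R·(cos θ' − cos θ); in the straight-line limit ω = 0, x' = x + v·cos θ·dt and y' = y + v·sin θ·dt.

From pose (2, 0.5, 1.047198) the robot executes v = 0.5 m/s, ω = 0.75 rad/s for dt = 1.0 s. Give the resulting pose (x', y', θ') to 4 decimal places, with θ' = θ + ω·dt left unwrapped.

(2.0723, 0.9830, 1.7972)

θ' = 1.0472 + 0.75·1.0 = 1.7972
R = v/ω = 0.5/0.75 = 0.6667
x' = 2 + 0.6667·(sin 1.7972 − sin 1.0472) = 2.0723
y' = 0.5 − 0.6667·(cos 1.7972 − cos 1.0472) = 0.9830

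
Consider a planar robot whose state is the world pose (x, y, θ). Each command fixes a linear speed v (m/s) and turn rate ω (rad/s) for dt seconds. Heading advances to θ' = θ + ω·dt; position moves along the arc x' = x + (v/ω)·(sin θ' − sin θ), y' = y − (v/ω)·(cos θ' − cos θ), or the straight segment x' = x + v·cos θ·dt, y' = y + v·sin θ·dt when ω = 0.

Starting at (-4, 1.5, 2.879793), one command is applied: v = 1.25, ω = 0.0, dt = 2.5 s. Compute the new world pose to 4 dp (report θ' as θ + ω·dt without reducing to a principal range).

(-7.0185, 2.3088, 2.8798)

θ' = 2.8798 + 0.0·2.5 = 2.8798
ω = 0 → straight: x' = -4 + 1.25·cos(2.8798)·2.5 = -7.0185
y' = 1.5 + 1.25·sin(2.8798)·2.5 = 2.3088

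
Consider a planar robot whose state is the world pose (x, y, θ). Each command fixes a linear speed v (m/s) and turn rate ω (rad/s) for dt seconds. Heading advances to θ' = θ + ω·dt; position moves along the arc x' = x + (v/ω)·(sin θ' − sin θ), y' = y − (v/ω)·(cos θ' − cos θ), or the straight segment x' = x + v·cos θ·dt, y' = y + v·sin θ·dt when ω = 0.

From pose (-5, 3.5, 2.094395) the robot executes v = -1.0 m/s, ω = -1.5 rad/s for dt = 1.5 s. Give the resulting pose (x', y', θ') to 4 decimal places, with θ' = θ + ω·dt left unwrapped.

(-5.6807, 2.5081, -0.1556)

θ' = 2.0944 + -1.5·1.5 = -0.1556
R = v/ω = -1.0/-1.5 = 0.6667
x' = -5 + 0.6667·(sin -0.1556 − sin 2.0944) = -5.6807
y' = 3.5 − 0.6667·(cos -0.1556 − cos 2.0944) = 2.5081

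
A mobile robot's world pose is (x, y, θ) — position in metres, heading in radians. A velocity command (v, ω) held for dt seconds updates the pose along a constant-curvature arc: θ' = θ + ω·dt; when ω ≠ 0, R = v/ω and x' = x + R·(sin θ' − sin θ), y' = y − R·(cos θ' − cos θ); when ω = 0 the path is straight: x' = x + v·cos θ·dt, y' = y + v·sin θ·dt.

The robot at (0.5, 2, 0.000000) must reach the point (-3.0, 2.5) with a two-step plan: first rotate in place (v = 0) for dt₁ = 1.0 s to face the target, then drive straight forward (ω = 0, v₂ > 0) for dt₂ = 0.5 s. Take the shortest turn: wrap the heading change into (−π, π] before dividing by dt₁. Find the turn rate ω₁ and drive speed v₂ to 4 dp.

ω₁ = 2.9997, v₂ = 7.0711

heading to target = atan2(2.5−2, -3−0.5) = 2.9997
Δθ = wrap(2.9997 − 0.0000) = 2.9997; ω₁ = Δθ/dt₁ = 2.9997
distance = √((-3−0.5)² + (2.5−2)²) = 3.5355; v₂ = distance/dt₂ = 7.0711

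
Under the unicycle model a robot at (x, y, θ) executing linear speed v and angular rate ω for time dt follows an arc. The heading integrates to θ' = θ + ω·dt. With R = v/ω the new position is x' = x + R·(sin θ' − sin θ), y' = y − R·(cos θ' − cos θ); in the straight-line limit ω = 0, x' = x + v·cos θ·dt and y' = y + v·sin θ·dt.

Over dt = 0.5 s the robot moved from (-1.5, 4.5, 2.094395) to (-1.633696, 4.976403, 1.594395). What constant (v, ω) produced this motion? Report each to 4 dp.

v = 1.0000, ω = -1.0000

Δθ = 1.594395 − 2.094395 = -0.500000
ω = Δθ/dt = -0.500000/0.5 = -1.0000
R = −Δy/(cos θ' − cos θ) = -1.0000
v = R·ω = -1.0000·-1.0000 = 1.0000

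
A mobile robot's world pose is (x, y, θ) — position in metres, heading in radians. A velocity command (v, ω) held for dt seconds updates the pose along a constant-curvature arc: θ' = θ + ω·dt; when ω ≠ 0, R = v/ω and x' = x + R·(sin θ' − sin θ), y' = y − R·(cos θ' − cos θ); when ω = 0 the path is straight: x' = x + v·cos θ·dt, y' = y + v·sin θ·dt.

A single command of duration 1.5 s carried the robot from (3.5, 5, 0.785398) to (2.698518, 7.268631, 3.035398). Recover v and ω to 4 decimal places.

Δθ = 3.035398 − 0.785398 = 2.250000
ω = Δθ/dt = 2.250000/1.5 = 1.5000
R = −Δy/(cos θ' − cos θ) = 1.3333
v = R·ω = 1.3333·1.5000 = 2.0000

v = 2.0000, ω = 1.5000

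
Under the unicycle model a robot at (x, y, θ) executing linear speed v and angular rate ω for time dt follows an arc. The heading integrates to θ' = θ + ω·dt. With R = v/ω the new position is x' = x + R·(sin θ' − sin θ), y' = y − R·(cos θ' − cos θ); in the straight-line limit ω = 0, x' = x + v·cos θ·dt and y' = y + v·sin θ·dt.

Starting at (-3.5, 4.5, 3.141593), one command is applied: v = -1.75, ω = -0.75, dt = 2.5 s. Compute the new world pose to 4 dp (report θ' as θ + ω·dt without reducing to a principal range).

(-1.2738, 1.4678, 1.2666)

θ' = 3.1416 + -0.75·2.5 = 1.2666
R = v/ω = -1.75/-0.75 = 2.3333
x' = -3.5 + 2.3333·(sin 1.2666 − sin 3.1416) = -1.2738
y' = 4.5 − 2.3333·(cos 1.2666 − cos 3.1416) = 1.4678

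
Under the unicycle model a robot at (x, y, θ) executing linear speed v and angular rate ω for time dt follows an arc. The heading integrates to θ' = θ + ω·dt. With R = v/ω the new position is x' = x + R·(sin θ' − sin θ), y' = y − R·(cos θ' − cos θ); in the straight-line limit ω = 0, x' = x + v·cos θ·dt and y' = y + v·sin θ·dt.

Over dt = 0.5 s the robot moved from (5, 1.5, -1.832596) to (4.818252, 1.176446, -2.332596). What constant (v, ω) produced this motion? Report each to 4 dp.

v = 0.7500, ω = -1.0000

Δθ = -2.332596 − -1.832596 = -0.500000
ω = Δθ/dt = -0.500000/0.5 = -1.0000
R = −Δy/(cos θ' − cos θ) = -0.7500
v = R·ω = -0.7500·-1.0000 = 0.7500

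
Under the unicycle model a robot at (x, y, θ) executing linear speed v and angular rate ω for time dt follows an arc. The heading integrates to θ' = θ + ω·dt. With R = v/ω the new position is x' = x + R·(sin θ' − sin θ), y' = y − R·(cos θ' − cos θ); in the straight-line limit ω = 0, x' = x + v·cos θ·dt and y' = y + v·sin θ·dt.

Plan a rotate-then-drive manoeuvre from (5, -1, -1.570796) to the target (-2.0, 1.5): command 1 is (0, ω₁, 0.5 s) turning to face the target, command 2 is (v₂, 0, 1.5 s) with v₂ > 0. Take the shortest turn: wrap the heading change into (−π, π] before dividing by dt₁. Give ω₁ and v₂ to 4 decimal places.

heading to target = atan2(1.5−-1, -2−5) = 2.7986
Δθ = wrap(2.7986 − -1.5708) = -1.9138; ω₁ = Δθ/dt₁ = -3.8276
distance = √((-2−5)² + (1.5−-1)²) = 7.4330; v₂ = distance/dt₂ = 4.9554

ω₁ = -3.8276, v₂ = 4.9554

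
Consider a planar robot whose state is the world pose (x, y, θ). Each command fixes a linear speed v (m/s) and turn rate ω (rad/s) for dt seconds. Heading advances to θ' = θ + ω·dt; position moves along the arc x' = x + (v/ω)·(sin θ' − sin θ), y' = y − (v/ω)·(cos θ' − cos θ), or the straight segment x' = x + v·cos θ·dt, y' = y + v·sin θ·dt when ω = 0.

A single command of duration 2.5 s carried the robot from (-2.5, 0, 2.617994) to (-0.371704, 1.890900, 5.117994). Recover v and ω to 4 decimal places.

Δθ = 5.117994 − 2.617994 = 2.500000
ω = Δθ/dt = 2.500000/2.5 = 1.0000
R = Δx/(sin θ' − sin θ) = -1.5000
v = R·ω = -1.5000·1.0000 = -1.5000

v = -1.5000, ω = 1.0000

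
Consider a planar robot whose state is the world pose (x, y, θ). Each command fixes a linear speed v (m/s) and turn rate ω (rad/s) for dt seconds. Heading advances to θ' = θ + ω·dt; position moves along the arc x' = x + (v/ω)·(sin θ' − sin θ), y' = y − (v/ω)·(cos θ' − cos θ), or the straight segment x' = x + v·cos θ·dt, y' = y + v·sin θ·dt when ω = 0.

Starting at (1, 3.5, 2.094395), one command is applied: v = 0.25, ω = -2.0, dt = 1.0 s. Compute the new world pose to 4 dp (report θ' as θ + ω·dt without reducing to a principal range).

(1.0965, 3.6869, 0.0944)

θ' = 2.0944 + -2.0·1.0 = 0.0944
R = v/ω = 0.25/-2.0 = -0.1250
x' = 1 + -0.1250·(sin 0.0944 − sin 2.0944) = 1.0965
y' = 3.5 − -0.1250·(cos 0.0944 − cos 2.0944) = 3.6869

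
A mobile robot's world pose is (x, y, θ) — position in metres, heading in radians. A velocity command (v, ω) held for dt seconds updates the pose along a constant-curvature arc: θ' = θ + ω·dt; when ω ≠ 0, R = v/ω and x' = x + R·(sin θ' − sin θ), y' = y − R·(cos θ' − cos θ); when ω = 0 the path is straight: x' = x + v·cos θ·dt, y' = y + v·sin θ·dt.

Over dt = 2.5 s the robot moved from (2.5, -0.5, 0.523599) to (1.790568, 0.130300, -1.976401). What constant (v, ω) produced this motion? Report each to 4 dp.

v = -0.5000, ω = -1.0000

Δθ = -1.976401 − 0.523599 = -2.500000
ω = Δθ/dt = -2.500000/2.5 = -1.0000
R = Δx/(sin θ' − sin θ) = 0.5000
v = R·ω = 0.5000·-1.0000 = -0.5000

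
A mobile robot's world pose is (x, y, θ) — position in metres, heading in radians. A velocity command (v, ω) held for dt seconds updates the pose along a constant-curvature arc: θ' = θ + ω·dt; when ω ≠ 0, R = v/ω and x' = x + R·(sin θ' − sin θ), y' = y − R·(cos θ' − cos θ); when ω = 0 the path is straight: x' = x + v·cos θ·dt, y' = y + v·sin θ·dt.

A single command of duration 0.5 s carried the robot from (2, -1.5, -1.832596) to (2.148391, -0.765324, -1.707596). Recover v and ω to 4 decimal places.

Δθ = -1.707596 − -1.832596 = 0.125000
ω = Δθ/dt = 0.125000/0.5 = 0.2500
R = −Δy/(cos θ' − cos θ) = -6.0000
v = R·ω = -6.0000·0.2500 = -1.5000

v = -1.5000, ω = 0.2500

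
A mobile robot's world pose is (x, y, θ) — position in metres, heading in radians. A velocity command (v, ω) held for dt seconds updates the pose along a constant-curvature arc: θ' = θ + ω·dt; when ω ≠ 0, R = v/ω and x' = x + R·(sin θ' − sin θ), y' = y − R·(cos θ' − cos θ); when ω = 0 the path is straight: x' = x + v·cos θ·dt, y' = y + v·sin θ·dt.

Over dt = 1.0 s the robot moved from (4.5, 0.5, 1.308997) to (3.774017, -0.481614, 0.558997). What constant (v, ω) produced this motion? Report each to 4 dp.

v = -1.2500, ω = -0.7500

Δθ = 0.558997 − 1.308997 = -0.750000
ω = Δθ/dt = -0.750000/1.0 = -0.7500
R = −Δy/(cos θ' − cos θ) = 1.6667
v = R·ω = 1.6667·-0.7500 = -1.2500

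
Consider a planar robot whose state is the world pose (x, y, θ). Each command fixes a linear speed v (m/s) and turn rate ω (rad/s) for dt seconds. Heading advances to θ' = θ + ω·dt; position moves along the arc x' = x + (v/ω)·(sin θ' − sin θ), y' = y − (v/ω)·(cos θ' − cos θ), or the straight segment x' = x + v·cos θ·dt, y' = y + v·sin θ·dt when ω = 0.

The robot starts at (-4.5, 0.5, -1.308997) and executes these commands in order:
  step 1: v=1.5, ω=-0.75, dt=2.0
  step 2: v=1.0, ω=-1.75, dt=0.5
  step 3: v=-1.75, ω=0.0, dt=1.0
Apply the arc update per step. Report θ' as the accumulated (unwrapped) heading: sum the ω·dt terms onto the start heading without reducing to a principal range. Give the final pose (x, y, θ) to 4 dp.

step 1: θ'=-2.8090 (R=-2.0000) → pose (-5.7789, -1.9080, -2.8090)
step 2: θ'=-3.6840 (R=-0.5714) → pose (-6.2604, -1.8573, -3.6840)
step 3: θ'=-3.6840 (straight) → pose (-4.7616, -2.7607, -3.6840)

(-4.7616, -2.7607, -3.6840)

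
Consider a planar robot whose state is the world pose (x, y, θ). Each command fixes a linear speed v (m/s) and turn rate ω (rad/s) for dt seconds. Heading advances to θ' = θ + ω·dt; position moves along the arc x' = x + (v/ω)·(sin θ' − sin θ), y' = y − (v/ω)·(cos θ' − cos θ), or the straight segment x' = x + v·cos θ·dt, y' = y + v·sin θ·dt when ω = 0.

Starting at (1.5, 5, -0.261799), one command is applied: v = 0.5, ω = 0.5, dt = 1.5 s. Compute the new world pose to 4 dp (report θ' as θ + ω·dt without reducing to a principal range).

θ' = -0.2618 + 0.5·1.5 = 0.4882
R = v/ω = 0.5/0.5 = 1.0000
x' = 1.5 + 1.0000·(sin 0.4882 − sin -0.2618) = 2.2279
y' = 5 − 1.0000·(cos 0.4882 − cos -0.2618) = 5.0827

(2.2279, 5.0827, 0.4882)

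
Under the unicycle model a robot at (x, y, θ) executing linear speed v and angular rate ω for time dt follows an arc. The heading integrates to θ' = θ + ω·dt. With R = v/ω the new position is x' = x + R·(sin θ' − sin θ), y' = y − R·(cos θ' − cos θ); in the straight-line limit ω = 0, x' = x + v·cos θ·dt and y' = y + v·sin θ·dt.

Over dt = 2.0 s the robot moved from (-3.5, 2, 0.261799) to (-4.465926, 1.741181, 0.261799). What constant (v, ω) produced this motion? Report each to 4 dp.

Δθ = 0.261799 − 0.261799 = 0.000000
ω = Δθ/dt = 0.000000/2.0 = 0.0000
ω = 0 → v = (Δx·cos θ + Δy·sin θ)/dt = -0.5000

v = -0.5000, ω = 0.0000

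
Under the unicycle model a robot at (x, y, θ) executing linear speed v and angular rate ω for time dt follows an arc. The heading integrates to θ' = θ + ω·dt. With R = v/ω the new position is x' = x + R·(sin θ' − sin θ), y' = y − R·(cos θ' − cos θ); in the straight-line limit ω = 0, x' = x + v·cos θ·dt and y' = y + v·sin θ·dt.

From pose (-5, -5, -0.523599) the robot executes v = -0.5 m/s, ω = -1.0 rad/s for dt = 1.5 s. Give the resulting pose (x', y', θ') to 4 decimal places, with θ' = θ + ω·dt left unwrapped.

θ' = -0.5236 + -1.0·1.5 = -2.0236
R = v/ω = -0.5/-1.0 = 0.5000
x' = -5 + 0.5000·(sin -2.0236 − sin -0.5236) = -5.1996
y' = -5 − 0.5000·(cos -2.0236 − cos -0.5236) = -4.3482

(-5.1996, -4.3482, -2.0236)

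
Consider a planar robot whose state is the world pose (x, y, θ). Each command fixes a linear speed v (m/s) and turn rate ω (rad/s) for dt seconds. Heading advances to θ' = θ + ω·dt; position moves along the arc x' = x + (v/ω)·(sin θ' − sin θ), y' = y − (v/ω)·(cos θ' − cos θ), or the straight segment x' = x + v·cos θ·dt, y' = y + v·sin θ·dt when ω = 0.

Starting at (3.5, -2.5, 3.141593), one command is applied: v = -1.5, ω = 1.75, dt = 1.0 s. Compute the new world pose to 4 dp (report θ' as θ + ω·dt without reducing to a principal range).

(4.3434, -1.4901, 4.8916)

θ' = 3.1416 + 1.75·1.0 = 4.8916
R = v/ω = -1.5/1.75 = -0.8571
x' = 3.5 + -0.8571·(sin 4.8916 − sin 3.1416) = 4.3434
y' = -2.5 − -0.8571·(cos 4.8916 − cos 3.1416) = -1.4901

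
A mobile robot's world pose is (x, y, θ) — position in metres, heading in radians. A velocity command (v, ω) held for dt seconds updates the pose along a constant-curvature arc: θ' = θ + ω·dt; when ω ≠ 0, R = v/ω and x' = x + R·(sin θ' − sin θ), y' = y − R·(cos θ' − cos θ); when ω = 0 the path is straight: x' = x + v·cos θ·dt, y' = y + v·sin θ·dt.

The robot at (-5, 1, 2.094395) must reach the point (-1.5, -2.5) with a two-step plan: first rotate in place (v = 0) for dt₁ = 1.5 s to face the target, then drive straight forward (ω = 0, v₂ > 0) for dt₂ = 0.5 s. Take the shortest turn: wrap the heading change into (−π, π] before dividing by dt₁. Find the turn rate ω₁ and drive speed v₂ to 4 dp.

ω₁ = -1.9199, v₂ = 9.8995

heading to target = atan2(-2.5−1, -1.5−-5) = -0.7854
Δθ = wrap(-0.7854 − 2.0944) = -2.8798; ω₁ = Δθ/dt₁ = -1.9199
distance = √((-1.5−-5)² + (-2.5−1)²) = 4.9497; v₂ = distance/dt₂ = 9.8995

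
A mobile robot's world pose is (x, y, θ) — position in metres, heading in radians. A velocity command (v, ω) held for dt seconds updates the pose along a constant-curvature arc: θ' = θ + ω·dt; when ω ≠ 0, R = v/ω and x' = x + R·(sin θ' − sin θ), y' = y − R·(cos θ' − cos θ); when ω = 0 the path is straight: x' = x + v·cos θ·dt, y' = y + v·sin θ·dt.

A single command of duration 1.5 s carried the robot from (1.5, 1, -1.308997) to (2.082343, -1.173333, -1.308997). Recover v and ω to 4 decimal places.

v = 1.5000, ω = 0.0000

Δθ = -1.308997 − -1.308997 = 0.000000
ω = Δθ/dt = 0.000000/1.5 = 0.0000
ω = 0 → v = (Δx·cos θ + Δy·sin θ)/dt = 1.5000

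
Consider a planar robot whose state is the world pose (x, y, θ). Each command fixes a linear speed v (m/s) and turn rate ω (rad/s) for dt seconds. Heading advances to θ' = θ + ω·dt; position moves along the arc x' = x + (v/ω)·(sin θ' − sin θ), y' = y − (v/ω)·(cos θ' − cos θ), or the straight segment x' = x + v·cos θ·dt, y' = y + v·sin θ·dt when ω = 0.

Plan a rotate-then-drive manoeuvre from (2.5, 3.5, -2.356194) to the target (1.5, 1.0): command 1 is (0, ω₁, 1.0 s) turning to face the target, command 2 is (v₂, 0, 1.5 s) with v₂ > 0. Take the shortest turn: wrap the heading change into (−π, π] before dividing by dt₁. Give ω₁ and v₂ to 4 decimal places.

heading to target = atan2(1−3.5, 1.5−2.5) = -1.9513
Δθ = wrap(-1.9513 − -2.3562) = 0.4049; ω₁ = Δθ/dt₁ = 0.4049
distance = √((1.5−2.5)² + (1−3.5)²) = 2.6926; v₂ = distance/dt₂ = 1.7951

ω₁ = 0.4049, v₂ = 1.7951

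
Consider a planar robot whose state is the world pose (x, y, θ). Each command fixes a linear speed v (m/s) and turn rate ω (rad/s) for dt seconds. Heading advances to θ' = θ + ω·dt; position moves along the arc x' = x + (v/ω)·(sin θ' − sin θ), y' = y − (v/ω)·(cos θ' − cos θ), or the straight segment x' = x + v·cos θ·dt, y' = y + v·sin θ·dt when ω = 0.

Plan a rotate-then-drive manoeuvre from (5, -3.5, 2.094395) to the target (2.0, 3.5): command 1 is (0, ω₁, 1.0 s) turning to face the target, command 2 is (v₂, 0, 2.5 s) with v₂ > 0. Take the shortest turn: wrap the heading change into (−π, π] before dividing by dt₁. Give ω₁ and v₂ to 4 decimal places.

ω₁ = -0.1187, v₂ = 3.0463

heading to target = atan2(3.5−-3.5, 2−5) = 1.9757
Δθ = wrap(1.9757 − 2.0944) = -0.1187; ω₁ = Δθ/dt₁ = -0.1187
distance = √((2−5)² + (3.5−-3.5)²) = 7.6158; v₂ = distance/dt₂ = 3.0463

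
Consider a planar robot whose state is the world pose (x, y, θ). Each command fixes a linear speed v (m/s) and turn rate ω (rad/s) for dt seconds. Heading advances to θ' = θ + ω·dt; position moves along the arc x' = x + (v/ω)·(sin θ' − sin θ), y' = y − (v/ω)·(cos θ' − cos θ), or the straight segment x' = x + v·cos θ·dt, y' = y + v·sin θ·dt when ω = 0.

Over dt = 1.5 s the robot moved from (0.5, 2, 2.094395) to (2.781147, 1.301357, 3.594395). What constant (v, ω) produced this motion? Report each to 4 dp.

v = -1.7500, ω = 1.0000

Δθ = 3.594395 − 2.094395 = 1.500000
ω = Δθ/dt = 1.500000/1.5 = 1.0000
R = Δx/(sin θ' − sin θ) = -1.7500
v = R·ω = -1.7500·1.0000 = -1.7500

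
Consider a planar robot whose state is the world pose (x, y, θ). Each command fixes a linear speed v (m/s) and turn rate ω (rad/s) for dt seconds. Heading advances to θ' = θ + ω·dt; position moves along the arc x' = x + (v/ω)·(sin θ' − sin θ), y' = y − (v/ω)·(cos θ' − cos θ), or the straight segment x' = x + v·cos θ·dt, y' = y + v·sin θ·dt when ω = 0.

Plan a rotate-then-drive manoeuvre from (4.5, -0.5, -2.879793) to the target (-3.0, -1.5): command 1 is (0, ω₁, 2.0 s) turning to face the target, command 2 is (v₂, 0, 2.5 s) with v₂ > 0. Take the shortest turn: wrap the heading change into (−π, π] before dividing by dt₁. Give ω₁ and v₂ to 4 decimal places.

heading to target = atan2(-1.5−-0.5, -3−4.5) = -3.0090
Δθ = wrap(-3.0090 − -2.8798) = -0.1292; ω₁ = Δθ/dt₁ = -0.0646
distance = √((-3−4.5)² + (-1.5−-0.5)²) = 7.5664; v₂ = distance/dt₂ = 3.0265

ω₁ = -0.0646, v₂ = 3.0265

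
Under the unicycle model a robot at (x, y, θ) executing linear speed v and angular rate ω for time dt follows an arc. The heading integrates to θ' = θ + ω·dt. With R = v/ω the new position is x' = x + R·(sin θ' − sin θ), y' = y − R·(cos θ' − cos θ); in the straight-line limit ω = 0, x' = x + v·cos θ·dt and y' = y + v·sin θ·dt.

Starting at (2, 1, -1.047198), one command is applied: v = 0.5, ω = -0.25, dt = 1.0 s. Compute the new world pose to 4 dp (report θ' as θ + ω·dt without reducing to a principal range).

(2.1936, 0.5404, -1.2972)

θ' = -1.0472 + -0.25·1.0 = -1.2972
R = v/ω = 0.5/-0.25 = -2.0000
x' = 2 + -2.0000·(sin -1.2972 − sin -1.0472) = 2.1936
y' = 1 − -2.0000·(cos -1.2972 − cos -1.0472) = 0.5404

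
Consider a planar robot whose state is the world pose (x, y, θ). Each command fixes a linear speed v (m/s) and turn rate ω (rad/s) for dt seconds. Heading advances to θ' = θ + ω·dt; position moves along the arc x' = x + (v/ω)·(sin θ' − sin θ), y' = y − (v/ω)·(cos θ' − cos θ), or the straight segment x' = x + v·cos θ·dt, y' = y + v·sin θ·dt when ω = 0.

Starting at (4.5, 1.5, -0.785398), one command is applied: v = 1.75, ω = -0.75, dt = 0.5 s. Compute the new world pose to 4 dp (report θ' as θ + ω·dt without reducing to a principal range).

θ' = -0.7854 + -0.75·0.5 = -1.1604
R = v/ω = 1.75/-0.75 = -2.3333
x' = 4.5 + -2.3333·(sin -1.1604 − sin -0.7854) = 4.9897
y' = 1.5 − -2.3333·(cos -1.1604 − cos -0.7854) = 0.7810

(4.9897, 0.7810, -1.1604)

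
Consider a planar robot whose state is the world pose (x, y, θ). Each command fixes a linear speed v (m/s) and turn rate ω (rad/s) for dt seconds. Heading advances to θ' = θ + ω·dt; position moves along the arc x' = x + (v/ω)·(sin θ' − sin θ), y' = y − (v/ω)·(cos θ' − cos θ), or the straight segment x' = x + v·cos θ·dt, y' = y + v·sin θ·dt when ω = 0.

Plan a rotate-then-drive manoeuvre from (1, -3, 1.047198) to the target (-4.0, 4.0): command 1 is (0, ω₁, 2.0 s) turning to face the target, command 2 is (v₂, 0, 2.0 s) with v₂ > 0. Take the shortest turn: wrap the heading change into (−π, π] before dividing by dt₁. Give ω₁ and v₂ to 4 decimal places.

ω₁ = 0.5719, v₂ = 4.3012

heading to target = atan2(4−-3, -4−1) = 2.1910
Δθ = wrap(2.1910 − 1.0472) = 1.1438; ω₁ = Δθ/dt₁ = 0.5719
distance = √((-4−1)² + (4−-3)²) = 8.6023; v₂ = distance/dt₂ = 4.3012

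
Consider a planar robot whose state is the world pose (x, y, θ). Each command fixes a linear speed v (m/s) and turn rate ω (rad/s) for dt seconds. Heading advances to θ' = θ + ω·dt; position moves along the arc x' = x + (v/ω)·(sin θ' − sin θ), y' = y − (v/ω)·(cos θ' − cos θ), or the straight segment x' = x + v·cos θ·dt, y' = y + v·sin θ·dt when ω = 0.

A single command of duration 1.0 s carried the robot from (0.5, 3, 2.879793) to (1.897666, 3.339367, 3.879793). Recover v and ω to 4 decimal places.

Δθ = 3.879793 − 2.879793 = 1.000000
ω = Δθ/dt = 1.000000/1.0 = 1.0000
R = Δx/(sin θ' − sin θ) = -1.5000
v = R·ω = -1.5000·1.0000 = -1.5000

v = -1.5000, ω = 1.0000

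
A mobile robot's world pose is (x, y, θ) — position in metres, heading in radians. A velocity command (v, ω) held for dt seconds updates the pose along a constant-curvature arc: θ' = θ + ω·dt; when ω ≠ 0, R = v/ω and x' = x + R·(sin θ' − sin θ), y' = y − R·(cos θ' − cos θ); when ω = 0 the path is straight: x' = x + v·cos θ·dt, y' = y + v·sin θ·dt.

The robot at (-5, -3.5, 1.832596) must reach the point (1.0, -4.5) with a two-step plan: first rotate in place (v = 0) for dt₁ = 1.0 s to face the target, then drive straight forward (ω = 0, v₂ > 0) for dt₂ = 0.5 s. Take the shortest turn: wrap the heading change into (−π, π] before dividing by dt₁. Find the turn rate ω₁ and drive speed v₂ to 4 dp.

heading to target = atan2(-4.5−-3.5, 1−-5) = -0.1651
Δθ = wrap(-0.1651 − 1.8326) = -1.9977; ω₁ = Δθ/dt₁ = -1.9977
distance = √((1−-5)² + (-4.5−-3.5)²) = 6.0828; v₂ = distance/dt₂ = 12.1655

ω₁ = -1.9977, v₂ = 12.1655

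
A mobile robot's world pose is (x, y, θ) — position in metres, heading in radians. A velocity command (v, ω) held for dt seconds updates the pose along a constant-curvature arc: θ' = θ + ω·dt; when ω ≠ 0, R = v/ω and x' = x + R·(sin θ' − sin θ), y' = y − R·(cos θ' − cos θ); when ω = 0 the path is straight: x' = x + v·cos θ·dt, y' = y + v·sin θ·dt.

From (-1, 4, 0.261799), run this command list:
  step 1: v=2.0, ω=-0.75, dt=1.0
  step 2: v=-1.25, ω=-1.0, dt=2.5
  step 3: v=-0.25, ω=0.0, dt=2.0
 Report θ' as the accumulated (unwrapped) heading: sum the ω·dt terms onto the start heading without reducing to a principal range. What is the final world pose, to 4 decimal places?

step 1: θ'=-0.4882 (R=-2.6667) → pose (0.9410, 3.7793, -0.4882)
step 2: θ'=-2.9882 (R=1.2500) → pose (1.3363, 6.1186, -2.9882)
step 3: θ'=-2.9882 (straight) → pose (1.8304, 6.1950, -2.9882)

(1.8304, 6.1950, -2.9882)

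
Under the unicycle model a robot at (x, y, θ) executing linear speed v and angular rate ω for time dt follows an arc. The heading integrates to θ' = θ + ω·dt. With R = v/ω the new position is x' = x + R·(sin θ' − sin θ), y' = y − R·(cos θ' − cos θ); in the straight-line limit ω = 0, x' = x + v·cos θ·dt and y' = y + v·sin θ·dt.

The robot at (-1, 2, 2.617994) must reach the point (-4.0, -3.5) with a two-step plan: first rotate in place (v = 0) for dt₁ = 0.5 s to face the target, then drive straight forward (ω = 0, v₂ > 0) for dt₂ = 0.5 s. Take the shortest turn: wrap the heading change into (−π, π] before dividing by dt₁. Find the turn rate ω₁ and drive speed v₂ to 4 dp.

heading to target = atan2(-3.5−2, -4−-1) = -2.0701
Δθ = wrap(-2.0701 − 2.6180) = 1.5950; ω₁ = Δθ/dt₁ = 3.1901
distance = √((-4−-1)² + (-3.5−2)²) = 6.2650; v₂ = distance/dt₂ = 12.5300

ω₁ = 3.1901, v₂ = 12.5300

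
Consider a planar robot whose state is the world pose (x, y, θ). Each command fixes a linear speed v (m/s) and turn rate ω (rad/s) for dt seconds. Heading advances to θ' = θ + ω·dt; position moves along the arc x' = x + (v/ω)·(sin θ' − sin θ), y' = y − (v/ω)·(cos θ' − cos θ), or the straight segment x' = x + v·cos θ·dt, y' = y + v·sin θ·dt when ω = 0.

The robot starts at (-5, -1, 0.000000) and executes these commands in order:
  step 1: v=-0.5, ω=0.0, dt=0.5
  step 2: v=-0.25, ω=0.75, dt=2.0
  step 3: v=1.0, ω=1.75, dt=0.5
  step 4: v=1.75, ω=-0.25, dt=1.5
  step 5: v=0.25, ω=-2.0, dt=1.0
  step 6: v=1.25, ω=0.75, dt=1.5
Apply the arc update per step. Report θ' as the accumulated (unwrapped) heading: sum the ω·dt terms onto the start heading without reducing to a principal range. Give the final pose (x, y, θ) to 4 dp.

(-5.6479, 2.3962, 1.1250)

step 1: θ'=0.0000 (straight) → pose (-5.2500, -1.0000, 0.0000)
step 2: θ'=1.5000 (R=-0.3333) → pose (-5.5825, -1.3098, 1.5000)
step 3: θ'=2.3750 (R=0.5714) → pose (-5.7561, -0.8577, 2.3750)
step 4: θ'=2.0000 (R=-7.0000) → pose (-7.2654, 1.2712, 2.0000)
step 5: θ'=0.0000 (R=-0.1250) → pose (-7.1517, 1.4482, 0.0000)
step 6: θ'=1.1250 (R=1.6667) → pose (-5.6479, 2.3962, 1.1250)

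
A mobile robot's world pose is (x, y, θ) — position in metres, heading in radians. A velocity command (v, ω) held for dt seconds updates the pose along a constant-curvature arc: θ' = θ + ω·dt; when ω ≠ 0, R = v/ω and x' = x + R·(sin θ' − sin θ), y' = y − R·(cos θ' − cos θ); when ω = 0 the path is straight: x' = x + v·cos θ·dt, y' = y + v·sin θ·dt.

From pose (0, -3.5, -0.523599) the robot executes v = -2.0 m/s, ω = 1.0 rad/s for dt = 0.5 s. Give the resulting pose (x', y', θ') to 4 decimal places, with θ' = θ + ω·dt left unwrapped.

θ' = -0.5236 + 1.0·0.5 = -0.0236
R = v/ω = -2.0/1.0 = -2.0000
x' = 0 + -2.0000·(sin -0.0236 − sin -0.5236) = -0.9528
y' = -3.5 − -2.0000·(cos -0.0236 − cos -0.5236) = -3.2326

(-0.9528, -3.2326, -0.0236)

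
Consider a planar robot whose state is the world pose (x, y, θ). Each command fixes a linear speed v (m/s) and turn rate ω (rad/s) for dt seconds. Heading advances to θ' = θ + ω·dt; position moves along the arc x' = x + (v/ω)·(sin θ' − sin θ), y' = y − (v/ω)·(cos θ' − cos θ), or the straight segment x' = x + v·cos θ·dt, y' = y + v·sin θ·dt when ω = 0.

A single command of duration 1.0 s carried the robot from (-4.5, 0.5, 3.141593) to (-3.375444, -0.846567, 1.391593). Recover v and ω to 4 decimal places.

v = -2.0000, ω = -1.7500

Δθ = 1.391593 − 3.141593 = -1.750000
ω = Δθ/dt = -1.750000/1.0 = -1.7500
R = −Δy/(cos θ' − cos θ) = 1.1429
v = R·ω = 1.1429·-1.7500 = -2.0000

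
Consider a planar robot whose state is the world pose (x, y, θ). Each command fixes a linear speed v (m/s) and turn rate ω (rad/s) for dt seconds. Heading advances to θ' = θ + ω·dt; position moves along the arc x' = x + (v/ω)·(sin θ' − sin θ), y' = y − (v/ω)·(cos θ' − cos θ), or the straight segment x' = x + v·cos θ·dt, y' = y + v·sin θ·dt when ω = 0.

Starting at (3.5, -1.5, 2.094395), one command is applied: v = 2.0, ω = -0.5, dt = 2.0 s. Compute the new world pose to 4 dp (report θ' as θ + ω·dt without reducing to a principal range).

θ' = 2.0944 + -0.5·2.0 = 1.0944
R = v/ω = 2.0/-0.5 = -4.0000
x' = 3.5 + -4.0000·(sin 1.0944 − sin 2.0944) = 3.4095
y' = -1.5 − -4.0000·(cos 1.0944 − cos 2.0944) = 2.3343

(3.4095, 2.3343, 1.0944)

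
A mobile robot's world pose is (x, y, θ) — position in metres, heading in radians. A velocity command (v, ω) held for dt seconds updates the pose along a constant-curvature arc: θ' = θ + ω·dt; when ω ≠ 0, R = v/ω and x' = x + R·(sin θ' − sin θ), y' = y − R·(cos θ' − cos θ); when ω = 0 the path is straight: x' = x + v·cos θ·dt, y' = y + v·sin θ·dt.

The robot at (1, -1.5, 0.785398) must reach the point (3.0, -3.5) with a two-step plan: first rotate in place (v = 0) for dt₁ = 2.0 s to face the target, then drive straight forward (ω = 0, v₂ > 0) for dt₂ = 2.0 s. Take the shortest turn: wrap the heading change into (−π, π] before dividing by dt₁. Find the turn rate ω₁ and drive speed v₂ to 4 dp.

heading to target = atan2(-3.5−-1.5, 3−1) = -0.7854
Δθ = wrap(-0.7854 − 0.7854) = -1.5708; ω₁ = Δθ/dt₁ = -0.7854
distance = √((3−1)² + (-3.5−-1.5)²) = 2.8284; v₂ = distance/dt₂ = 1.4142

ω₁ = -0.7854, v₂ = 1.4142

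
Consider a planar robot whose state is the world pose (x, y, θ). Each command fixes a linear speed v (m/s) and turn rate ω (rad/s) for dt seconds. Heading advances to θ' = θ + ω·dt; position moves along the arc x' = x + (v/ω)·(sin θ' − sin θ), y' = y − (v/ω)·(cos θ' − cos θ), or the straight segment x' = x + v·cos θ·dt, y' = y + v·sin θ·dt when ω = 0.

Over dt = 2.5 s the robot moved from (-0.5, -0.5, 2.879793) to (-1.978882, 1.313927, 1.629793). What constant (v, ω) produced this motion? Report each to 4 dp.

v = 1.0000, ω = -0.5000

Δθ = 1.629793 − 2.879793 = -1.250000
ω = Δθ/dt = -1.250000/2.5 = -0.5000
R = −Δy/(cos θ' − cos θ) = -2.0000
v = R·ω = -2.0000·-0.5000 = 1.0000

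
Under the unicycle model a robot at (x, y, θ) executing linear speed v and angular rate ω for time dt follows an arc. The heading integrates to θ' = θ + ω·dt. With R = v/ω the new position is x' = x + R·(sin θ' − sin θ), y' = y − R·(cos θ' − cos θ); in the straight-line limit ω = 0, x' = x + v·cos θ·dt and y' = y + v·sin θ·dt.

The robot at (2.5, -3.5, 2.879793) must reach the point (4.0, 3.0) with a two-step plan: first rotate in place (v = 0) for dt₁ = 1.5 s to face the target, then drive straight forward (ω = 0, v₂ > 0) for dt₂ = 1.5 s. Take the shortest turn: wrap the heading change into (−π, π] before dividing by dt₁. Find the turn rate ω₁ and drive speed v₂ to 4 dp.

heading to target = atan2(3−-3.5, 4−2.5) = 1.3440
Δθ = wrap(1.3440 − 2.8798) = -1.5358; ω₁ = Δθ/dt₁ = -1.0239
distance = √((4−2.5)² + (3−-3.5)²) = 6.6708; v₂ = distance/dt₂ = 4.4472

ω₁ = -1.0239, v₂ = 4.4472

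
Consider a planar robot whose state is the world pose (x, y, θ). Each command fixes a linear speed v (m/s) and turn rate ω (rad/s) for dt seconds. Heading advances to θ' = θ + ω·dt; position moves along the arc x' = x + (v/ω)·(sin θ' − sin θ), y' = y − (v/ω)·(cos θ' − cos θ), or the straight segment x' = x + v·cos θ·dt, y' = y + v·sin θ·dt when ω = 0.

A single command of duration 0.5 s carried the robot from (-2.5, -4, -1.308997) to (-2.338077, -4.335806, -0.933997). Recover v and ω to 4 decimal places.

v = 0.7500, ω = 0.7500

Δθ = -0.933997 − -1.308997 = 0.375000
ω = Δθ/dt = 0.375000/0.5 = 0.7500
R = −Δy/(cos θ' − cos θ) = 1.0000
v = R·ω = 1.0000·0.7500 = 0.7500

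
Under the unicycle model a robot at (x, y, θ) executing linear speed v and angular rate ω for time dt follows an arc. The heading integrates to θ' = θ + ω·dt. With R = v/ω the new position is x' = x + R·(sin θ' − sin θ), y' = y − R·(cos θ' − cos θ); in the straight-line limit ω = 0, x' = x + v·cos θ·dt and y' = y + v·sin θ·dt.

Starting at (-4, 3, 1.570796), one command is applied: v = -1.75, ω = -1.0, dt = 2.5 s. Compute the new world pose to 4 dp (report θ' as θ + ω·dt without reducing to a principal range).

(-7.1520, 1.9527, -0.9292)

θ' = 1.5708 + -1.0·2.5 = -0.9292
R = v/ω = -1.75/-1.0 = 1.7500
x' = -4 + 1.7500·(sin -0.9292 − sin 1.5708) = -7.1520
y' = 3 − 1.7500·(cos -0.9292 − cos 1.5708) = 1.9527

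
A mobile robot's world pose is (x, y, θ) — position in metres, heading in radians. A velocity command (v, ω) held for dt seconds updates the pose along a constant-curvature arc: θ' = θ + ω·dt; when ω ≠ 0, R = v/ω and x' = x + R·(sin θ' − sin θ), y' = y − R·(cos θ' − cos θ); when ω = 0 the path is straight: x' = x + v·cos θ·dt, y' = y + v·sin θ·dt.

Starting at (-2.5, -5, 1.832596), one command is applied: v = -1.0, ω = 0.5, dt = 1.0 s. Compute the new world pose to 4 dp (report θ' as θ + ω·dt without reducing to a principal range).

θ' = 1.8326 + 0.5·1.0 = 2.3326
R = v/ω = -1.0/0.5 = -2.0000
x' = -2.5 + -2.0000·(sin 2.3326 − sin 1.8326) = -2.0153
y' = -5 − -2.0000·(cos 2.3326 − cos 1.8326) = -5.8628

(-2.0153, -5.8628, 2.3326)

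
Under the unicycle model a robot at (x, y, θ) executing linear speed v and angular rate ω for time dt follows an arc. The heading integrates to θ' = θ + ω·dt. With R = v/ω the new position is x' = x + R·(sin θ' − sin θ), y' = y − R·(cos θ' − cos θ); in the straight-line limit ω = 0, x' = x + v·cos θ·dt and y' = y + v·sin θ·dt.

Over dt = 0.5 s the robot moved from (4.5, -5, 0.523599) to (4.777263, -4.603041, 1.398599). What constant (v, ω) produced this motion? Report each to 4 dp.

Δθ = 1.398599 − 0.523599 = 0.875000
ω = Δθ/dt = 0.875000/0.5 = 1.7500
R = −Δy/(cos θ' − cos θ) = 0.5714
v = R·ω = 0.5714·1.7500 = 1.0000

v = 1.0000, ω = 1.7500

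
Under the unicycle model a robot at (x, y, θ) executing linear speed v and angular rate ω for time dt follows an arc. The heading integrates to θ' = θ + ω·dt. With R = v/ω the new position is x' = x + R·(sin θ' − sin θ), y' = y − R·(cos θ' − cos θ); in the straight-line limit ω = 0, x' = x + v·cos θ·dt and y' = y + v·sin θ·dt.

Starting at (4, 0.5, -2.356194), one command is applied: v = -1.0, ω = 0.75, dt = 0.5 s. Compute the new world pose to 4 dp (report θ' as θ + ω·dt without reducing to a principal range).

θ' = -2.3562 + 0.75·0.5 = -1.9812
R = v/ω = -1.0/0.75 = -1.3333
x' = 4 + -1.3333·(sin -1.9812 − sin -2.3562) = 4.2798
y' = 0.5 − -1.3333·(cos -1.9812 − cos -2.3562) = 0.9108

(4.2798, 0.9108, -1.9812)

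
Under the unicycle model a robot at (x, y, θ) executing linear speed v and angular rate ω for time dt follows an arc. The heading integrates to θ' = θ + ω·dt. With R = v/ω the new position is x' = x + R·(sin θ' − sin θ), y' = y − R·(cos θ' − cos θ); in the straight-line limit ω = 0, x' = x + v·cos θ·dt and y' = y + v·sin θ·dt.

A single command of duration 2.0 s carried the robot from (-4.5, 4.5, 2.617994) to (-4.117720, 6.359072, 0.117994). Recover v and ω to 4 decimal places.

v = 1.2500, ω = -1.2500

Δθ = 0.117994 − 2.617994 = -2.500000
ω = Δθ/dt = -2.500000/2.0 = -1.2500
R = −Δy/(cos θ' − cos θ) = -1.0000
v = R·ω = -1.0000·-1.2500 = 1.2500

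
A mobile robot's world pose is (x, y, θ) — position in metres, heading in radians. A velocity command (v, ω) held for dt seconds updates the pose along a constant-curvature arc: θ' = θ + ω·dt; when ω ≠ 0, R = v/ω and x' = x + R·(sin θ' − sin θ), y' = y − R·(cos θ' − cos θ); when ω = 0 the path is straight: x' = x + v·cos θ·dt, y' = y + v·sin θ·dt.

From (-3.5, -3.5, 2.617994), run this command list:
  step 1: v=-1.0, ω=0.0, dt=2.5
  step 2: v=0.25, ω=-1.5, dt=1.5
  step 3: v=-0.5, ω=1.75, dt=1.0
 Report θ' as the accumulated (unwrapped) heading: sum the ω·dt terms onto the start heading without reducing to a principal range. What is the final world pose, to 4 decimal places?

(-1.4528, -4.8654, 2.1180)

step 1: θ'=2.6180 (straight) → pose (-1.3349, -4.7500, 2.6180)
step 2: θ'=0.3680 (R=-0.1667) → pose (-1.3116, -4.4502, 0.3680)
step 3: θ'=2.1180 (R=-0.2857) → pose (-1.4528, -4.8654, 2.1180)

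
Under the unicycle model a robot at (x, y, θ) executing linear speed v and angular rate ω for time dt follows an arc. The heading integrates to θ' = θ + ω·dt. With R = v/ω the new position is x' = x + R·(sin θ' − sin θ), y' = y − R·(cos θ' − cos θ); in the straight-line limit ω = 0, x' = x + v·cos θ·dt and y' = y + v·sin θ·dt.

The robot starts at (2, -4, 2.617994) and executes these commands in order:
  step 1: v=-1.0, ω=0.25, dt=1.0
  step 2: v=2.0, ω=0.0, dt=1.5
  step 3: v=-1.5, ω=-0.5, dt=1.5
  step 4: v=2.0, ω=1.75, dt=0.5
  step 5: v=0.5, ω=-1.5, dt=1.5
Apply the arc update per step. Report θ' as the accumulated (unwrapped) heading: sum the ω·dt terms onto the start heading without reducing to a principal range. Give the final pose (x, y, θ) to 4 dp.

step 1: θ'=2.8680 (R=-4.0000) → pose (2.9192, -4.3871, 2.8680)
step 2: θ'=2.8680 (straight) → pose (0.0308, -3.5765, 2.8680)
step 3: θ'=2.1180 (R=3.0000) → pose (1.7822, -4.9040, 2.1180)
step 4: θ'=2.9930 (R=1.1429) → pose (0.9754, -4.3684, 2.9930)
step 5: θ'=0.7430 (R=-0.3333) → pose (0.7992, -3.7933, 0.7430)

(0.7992, -3.7933, 0.7430)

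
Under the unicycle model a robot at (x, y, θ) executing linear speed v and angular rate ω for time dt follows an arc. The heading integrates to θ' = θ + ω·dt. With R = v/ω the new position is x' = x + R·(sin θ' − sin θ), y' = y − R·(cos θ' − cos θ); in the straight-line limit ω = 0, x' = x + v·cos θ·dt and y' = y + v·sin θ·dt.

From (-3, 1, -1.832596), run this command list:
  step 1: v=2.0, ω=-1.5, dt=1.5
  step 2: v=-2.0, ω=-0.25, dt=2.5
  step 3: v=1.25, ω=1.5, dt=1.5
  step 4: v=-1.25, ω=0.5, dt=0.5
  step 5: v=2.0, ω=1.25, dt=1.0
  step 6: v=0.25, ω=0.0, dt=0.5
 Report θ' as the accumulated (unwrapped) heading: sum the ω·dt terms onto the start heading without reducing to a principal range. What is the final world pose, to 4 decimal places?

step 1: θ'=-4.0826 (R=-1.3333) → pose (-5.3654, 0.5598, -4.0826)
step 2: θ'=-4.7076 (R=8.0000) → pose (-3.8307, -4.1137, -4.7076)
step 3: θ'=-2.4576 (R=0.8333) → pose (-5.1906, -3.4718, -2.4576)
step 4: θ'=-2.2076 (R=-2.5000) → pose (-4.7604, -3.0207, -2.2076)
step 5: θ'=-0.9576 (R=1.6000) → pose (-4.7824, -4.8929, -0.9576)
step 6: θ'=-0.9576 (straight) → pose (-4.7105, -4.9951, -0.9576)

(-4.7105, -4.9951, -0.9576)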